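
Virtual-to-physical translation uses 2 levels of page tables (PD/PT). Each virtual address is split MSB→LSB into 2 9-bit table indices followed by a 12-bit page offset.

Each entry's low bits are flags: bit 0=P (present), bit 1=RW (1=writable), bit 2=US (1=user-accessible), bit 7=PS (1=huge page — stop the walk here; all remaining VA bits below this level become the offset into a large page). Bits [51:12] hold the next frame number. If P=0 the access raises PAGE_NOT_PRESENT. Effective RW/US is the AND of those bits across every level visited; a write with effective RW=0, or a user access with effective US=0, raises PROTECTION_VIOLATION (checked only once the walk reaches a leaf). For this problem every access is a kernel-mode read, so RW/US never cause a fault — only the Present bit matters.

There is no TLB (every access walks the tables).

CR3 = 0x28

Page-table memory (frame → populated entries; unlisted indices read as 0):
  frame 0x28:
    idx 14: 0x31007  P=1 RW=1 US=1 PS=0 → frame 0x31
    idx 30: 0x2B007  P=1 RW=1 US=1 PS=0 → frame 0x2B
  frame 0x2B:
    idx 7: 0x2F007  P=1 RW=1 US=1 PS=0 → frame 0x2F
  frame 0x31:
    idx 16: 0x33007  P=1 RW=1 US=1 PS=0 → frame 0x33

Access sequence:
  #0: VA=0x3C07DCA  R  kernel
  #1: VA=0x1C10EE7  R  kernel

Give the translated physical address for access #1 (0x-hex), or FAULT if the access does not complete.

Walk each access:
#0 VA=0x3C07DCA (r,kernel):
  L0: frame=0x28 idx=30 entry=0x2B007 [P=1 RW=1 US=1 PS=0]
  L1: frame=0x2B idx=7 entry=0x2F007 [P=1 RW=1 US=1 PS=0]
  → PA=0x2FDCA  (2 entries read)
#1 VA=0x1C10EE7 (r,kernel):
  L0: frame=0x28 idx=14 entry=0x31007 [P=1 RW=1 US=1 PS=0]
  L1: frame=0x31 idx=16 entry=0x33007 [P=1 RW=1 US=1 PS=0]
  → PA=0x33EE7  (2 entries read)

Access #1 PA: 0x33EE7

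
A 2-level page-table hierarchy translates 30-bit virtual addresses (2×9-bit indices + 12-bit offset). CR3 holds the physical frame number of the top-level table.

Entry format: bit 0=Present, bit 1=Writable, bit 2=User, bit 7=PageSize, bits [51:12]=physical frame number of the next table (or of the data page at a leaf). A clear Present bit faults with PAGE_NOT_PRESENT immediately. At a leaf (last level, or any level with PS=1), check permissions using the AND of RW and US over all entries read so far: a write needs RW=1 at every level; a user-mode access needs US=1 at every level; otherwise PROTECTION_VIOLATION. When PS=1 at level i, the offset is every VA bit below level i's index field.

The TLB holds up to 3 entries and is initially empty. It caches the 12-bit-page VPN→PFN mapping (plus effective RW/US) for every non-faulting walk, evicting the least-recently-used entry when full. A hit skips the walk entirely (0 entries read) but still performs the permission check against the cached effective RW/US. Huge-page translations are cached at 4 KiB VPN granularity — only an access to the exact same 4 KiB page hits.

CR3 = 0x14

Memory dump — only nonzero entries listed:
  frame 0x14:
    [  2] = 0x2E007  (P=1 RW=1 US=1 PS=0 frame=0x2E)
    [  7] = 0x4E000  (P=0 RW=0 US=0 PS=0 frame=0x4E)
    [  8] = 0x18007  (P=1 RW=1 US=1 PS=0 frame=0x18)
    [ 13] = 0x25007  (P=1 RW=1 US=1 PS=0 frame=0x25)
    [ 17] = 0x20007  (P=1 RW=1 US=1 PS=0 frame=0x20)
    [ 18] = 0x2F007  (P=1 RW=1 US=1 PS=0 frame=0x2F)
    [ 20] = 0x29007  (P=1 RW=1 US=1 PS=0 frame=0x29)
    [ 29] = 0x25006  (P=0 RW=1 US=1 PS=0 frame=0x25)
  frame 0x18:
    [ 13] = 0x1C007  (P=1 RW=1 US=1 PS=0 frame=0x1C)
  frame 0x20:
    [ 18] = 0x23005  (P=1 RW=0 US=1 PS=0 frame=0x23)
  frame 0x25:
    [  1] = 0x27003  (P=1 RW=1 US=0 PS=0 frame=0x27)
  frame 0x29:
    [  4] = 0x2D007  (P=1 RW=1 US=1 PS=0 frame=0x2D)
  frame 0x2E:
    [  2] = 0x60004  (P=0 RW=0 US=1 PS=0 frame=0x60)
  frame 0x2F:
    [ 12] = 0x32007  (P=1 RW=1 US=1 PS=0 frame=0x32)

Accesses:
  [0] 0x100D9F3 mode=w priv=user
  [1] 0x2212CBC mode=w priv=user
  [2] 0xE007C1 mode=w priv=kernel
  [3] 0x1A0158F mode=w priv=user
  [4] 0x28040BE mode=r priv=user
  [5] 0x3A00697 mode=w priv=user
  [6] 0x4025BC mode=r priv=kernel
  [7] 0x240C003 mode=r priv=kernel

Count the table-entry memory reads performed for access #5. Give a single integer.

Trace:
#0 VA=0x100D9F3 (w,user):
  [0] read 0x14 idx=8: raw=0x18007 flags P=1 W=1 U=1 S=0
  [1] read 0x18 idx=13: raw=0x1C007 flags P=1 W=1 U=1 S=0
  → PA=0x1C9F3  (2 entries read)
#1 VA=0x2212CBC (w,user):
  [0] read 0x14 idx=17: raw=0x20007 flags P=1 W=1 U=1 S=0
  [1] read 0x20 idx=18: raw=0x23005 flags P=1 W=0 U=1 S=0
  → PROTECTION_VIOLATION  (2 entries read)
#2 VA=0xE007C1 (w,kernel):
  [0] read 0x14 idx=7: raw=0x4E000 flags P=0 W=0 U=0 S=0
  → PAGE_NOT_PRESENT  (1 entries read)
#3 VA=0x1A0158F (w,user):
  [0] read 0x14 idx=13: raw=0x25007 flags P=1 W=1 U=1 S=0
  [1] read 0x25 idx=1: raw=0x27003 flags P=1 W=1 U=0 S=0
  → PROTECTION_VIOLATION  (2 entries read)
#4 VA=0x28040BE (r,user):
  [0] read 0x14 idx=20: raw=0x29007 flags P=1 W=1 U=1 S=0
  [1] read 0x29 idx=4: raw=0x2D007 flags P=1 W=1 U=1 S=0
  → PA=0x2D0BE  (2 entries read)
#5 VA=0x3A00697 (w,user):
  [0] read 0x14 idx=29: raw=0x25006 flags P=0 W=1 U=1 S=0
  → PAGE_NOT_PRESENT  (1 entries read)
#6 VA=0x4025BC (r,kernel):
  [0] read 0x14 idx=2: raw=0x2E007 flags P=1 W=1 U=1 S=0
  [1] read 0x2E idx=2: raw=0x60004 flags P=0 W=0 U=1 S=0
  → PAGE_NOT_PRESENT  (2 entries read)
#7 VA=0x240C003 (r,kernel):
  [0] read 0x14 idx=18: raw=0x2F007 flags P=1 W=1 U=1 S=0
  [1] read 0x2F idx=12: raw=0x32007 flags P=1 W=1 U=1 S=0
  → PA=0x32003  (2 entries read)

Entries read for #5: 1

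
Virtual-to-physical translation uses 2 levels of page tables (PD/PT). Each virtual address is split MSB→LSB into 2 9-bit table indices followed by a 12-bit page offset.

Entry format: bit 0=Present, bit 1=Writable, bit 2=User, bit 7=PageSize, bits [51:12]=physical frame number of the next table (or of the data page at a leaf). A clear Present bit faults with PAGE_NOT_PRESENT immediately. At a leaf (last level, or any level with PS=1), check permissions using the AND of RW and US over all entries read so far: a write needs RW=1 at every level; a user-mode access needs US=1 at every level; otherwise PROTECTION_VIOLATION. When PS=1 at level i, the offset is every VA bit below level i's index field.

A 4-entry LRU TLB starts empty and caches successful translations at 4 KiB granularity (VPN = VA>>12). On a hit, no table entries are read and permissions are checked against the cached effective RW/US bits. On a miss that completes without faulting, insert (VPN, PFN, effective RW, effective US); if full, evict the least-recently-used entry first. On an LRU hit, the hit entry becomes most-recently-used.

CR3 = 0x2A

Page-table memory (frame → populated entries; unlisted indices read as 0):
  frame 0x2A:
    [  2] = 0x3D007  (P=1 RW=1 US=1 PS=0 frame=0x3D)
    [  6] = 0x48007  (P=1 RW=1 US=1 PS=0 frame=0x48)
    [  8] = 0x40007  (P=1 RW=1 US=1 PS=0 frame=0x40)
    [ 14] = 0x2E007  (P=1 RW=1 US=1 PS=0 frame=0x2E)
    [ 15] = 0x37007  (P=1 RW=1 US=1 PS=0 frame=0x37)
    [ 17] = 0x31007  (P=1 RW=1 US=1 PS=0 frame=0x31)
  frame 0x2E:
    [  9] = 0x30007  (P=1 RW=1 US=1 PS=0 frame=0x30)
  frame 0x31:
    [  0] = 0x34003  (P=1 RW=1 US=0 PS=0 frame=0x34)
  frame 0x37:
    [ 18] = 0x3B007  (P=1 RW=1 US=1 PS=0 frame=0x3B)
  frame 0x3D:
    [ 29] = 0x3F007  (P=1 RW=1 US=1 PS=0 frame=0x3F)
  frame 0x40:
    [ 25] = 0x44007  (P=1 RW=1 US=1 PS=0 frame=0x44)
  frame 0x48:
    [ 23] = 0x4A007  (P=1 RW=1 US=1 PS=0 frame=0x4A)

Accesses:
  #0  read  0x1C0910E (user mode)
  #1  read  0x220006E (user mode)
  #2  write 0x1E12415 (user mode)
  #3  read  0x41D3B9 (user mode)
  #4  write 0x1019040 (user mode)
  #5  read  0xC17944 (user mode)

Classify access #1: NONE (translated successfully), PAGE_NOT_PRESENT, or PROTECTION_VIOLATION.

Per-access translation:
#0 VA=0x1C0910E (r,user):
  L0 @0x2A[14] → 0x2E007  P=1,RW=1,US=1,PS=0
  L1 @0x2E[9] → 0x30007  P=1,RW=1,US=1,PS=0
  ✓ 0x3010E  — 2 lookups
#1 VA=0x220006E (r,user):
  L0 @0x2A[17] → 0x31007  P=1,RW=1,US=1,PS=0
  L1 @0x31[0] → 0x34003  P=1,RW=1,US=0,PS=0
  → PROTECTION_VIOLATION  (2 entries read)
#2 VA=0x1E12415 (w,user):
  L0 @0x2A[15] → 0x37007  P=1,RW=1,US=1,PS=0
  L1 @0x37[18] → 0x3B007  P=1,RW=1,US=1,PS=0
  ✓ 0x3B415  — 2 lookups
#3 VA=0x41D3B9 (r,user):
  L0 @0x2A[2] → 0x3D007  P=1,RW=1,US=1,PS=0
  L1 @0x3D[29] → 0x3F007  P=1,RW=1,US=1,PS=0
  ✓ 0x3F3B9  — 2 lookups
#4 VA=0x1019040 (w,user):
  L0 @0x2A[8] → 0x40007  P=1,RW=1,US=1,PS=0
  L1 @0x40[25] → 0x44007  P=1,RW=1,US=1,PS=0
  ✓ 0x44040  — 2 lookups
#5 VA=0xC17944 (r,user):
  L0 @0x2A[6] → 0x48007  P=1,RW=1,US=1,PS=0
  L1 @0x48[23] → 0x4A007  P=1,RW=1,US=1,PS=0
  ✓ 0x4A944  — 2 lookups

Access #1 fault: PROTECTION_VIOLATION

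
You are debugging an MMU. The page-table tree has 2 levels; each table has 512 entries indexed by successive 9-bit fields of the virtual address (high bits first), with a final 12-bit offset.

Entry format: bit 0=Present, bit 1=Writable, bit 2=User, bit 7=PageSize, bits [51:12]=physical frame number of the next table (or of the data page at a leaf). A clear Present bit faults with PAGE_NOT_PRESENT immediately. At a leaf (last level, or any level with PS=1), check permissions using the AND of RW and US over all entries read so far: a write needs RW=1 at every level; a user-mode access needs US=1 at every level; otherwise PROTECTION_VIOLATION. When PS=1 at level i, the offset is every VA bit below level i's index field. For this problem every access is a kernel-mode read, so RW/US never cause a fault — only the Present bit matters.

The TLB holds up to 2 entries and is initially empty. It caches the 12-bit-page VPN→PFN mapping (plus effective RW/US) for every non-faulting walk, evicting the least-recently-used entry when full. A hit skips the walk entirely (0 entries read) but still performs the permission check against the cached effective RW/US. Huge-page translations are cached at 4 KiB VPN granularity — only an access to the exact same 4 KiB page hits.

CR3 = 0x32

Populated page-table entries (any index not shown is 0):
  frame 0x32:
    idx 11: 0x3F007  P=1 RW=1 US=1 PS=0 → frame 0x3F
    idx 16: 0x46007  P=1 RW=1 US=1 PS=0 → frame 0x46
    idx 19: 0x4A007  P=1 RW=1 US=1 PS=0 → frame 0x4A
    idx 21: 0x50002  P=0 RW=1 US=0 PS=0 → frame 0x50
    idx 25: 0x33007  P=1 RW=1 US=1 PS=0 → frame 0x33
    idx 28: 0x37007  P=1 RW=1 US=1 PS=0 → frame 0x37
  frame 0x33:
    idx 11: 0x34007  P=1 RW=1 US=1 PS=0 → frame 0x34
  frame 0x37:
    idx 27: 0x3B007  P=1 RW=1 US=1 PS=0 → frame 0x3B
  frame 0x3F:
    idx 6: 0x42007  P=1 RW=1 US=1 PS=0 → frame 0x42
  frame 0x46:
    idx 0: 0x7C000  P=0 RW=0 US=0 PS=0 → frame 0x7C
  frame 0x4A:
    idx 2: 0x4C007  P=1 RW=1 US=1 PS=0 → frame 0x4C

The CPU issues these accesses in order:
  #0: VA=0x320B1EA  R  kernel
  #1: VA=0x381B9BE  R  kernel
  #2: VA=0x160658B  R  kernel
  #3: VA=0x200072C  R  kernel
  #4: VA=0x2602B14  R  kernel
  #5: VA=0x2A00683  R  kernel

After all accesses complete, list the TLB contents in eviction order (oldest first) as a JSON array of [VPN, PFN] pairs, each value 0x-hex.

Trace:
#0 VA=0x320B1EA (r,kernel):
  L0: frame=0x32 idx=25 entry=0x33007 [P=1 RW=1 US=1 PS=0]
  L1: frame=0x33 idx=11 entry=0x34007 [P=1 RW=1 US=1 PS=0]
  ⇒ phys 0x341EA  [2 reads]
#1 VA=0x381B9BE (r,kernel):
  L0: frame=0x32 idx=28 entry=0x37007 [P=1 RW=1 US=1 PS=0]
  L1: frame=0x37 idx=27 entry=0x3B007 [P=1 RW=1 US=1 PS=0]
  ⇒ phys 0x3B9BE  [2 reads]
#2 VA=0x160658B (r,kernel):
  L0: frame=0x32 idx=11 entry=0x3F007 [P=1 RW=1 US=1 PS=0]
  L1: frame=0x3F idx=6 entry=0x42007 [P=1 RW=1 US=1 PS=0]
  ⇒ phys 0x4258B  [2 reads]
#3 VA=0x200072C (r,kernel):
  L0: frame=0x32 idx=16 entry=0x46007 [P=1 RW=1 US=1 PS=0]
  L1: frame=0x46 idx=0 entry=0x7C000 [P=0 RW=0 US=0 PS=0]
  → PAGE_NOT_PRESENT  (2 entries read)
#4 VA=0x2602B14 (r,kernel):
  L0: frame=0x32 idx=19 entry=0x4A007 [P=1 RW=1 US=1 PS=0]
  L1: frame=0x4A idx=2 entry=0x4C007 [P=1 RW=1 US=1 PS=0]
  ⇒ phys 0x4CB14  [2 reads]
#5 VA=0x2A00683 (r,kernel):
  L0: frame=0x32 idx=21 entry=0x50002 [P=0 RW=1 US=0 PS=0]
  → PAGE_NOT_PRESENT  (1 entries read)

TLB: [["0x1606", "0x42"], ["0x2602", "0x4C"]]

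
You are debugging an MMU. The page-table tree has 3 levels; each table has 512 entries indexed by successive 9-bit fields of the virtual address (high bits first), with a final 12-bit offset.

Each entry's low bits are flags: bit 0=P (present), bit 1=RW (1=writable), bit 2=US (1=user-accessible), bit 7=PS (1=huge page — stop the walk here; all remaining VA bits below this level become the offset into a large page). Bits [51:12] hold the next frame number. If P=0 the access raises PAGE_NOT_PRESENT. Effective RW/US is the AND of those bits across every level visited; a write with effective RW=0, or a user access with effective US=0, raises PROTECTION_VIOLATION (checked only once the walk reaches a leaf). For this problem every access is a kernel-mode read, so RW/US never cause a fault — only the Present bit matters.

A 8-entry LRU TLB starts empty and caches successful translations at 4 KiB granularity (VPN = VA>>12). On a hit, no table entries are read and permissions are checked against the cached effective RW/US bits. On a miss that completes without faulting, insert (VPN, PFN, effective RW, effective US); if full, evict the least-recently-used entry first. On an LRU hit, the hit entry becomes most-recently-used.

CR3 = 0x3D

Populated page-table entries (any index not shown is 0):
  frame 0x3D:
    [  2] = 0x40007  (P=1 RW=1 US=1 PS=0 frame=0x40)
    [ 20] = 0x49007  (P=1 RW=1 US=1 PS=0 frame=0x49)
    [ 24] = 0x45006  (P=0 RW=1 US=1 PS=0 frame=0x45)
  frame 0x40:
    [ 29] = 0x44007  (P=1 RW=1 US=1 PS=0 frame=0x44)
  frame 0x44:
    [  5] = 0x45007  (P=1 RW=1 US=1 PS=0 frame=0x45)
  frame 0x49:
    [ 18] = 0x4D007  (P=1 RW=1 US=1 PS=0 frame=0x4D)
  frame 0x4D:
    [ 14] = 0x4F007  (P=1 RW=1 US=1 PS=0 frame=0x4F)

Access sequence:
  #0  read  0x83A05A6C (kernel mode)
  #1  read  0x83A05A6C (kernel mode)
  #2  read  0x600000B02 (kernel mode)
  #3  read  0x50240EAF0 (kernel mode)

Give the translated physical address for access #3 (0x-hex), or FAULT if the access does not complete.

Trace:
#0 VA=0x83A05A6C (r,kernel):
  L0: frame=0x3D idx=2 entry=0x40007 [P=1 RW=1 US=1 PS=0]
  L1: frame=0x40 idx=29 entry=0x44007 [P=1 RW=1 US=1 PS=0]
  L2: frame=0x44 idx=5 entry=0x45007 [P=1 RW=1 US=1 PS=0]
  ✓ 0x45A6C  — 3 lookups
#1 VA=0x83A05A6C (r,kernel):
  TLB hit vpn=0x83A05 → PA=0x45A6C
#2 VA=0x600000B02 (r,kernel):
  L0: frame=0x3D idx=24 entry=0x45006 [P=0 RW=1 US=1 PS=0]
  → PAGE_NOT_PRESENT  (1 entries read)
#3 VA=0x50240EAF0 (r,kernel):
  L0: frame=0x3D idx=20 entry=0x49007 [P=1 RW=1 US=1 PS=0]
  L1: frame=0x49 idx=18 entry=0x4D007 [P=1 RW=1 US=1 PS=0]
  L2: frame=0x4D idx=14 entry=0x4F007 [P=1 RW=1 US=1 PS=0]
  ✓ 0x4FAF0  — 3 lookups

Access #3 PA: 0x4FAF0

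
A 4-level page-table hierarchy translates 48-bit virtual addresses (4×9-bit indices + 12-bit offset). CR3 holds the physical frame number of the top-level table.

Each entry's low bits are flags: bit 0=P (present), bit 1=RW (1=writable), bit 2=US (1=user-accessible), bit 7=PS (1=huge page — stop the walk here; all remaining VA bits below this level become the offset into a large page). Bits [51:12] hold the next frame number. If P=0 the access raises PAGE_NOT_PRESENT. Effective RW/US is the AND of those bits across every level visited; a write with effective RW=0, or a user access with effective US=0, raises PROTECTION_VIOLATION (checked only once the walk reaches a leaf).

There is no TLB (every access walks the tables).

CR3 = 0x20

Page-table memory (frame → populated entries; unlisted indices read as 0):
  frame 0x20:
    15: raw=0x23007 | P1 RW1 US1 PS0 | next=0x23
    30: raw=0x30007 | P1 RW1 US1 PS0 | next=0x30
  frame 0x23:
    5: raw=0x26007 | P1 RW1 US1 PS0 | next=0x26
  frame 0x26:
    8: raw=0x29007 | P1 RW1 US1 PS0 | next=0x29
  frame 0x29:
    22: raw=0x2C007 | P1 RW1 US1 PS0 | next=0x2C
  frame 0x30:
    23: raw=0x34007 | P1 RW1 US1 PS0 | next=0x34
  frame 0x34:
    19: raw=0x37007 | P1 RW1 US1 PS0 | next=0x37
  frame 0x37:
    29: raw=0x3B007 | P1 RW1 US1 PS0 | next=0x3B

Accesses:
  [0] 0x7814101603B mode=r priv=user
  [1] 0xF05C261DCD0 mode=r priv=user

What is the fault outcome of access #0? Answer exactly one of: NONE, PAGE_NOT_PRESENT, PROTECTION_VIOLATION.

Per-access translation:
#0 VA=0x7814101603B (r,user):
  lvl0: tbl 0x20, slot 15 ⇒ 0x23007 (P1/RW1/US1/PS0)
  lvl1: tbl 0x23, slot 5 ⇒ 0x26007 (P1/RW1/US1/PS0)
  lvl2: tbl 0x26, slot 8 ⇒ 0x29007 (P1/RW1/US1/PS0)
  lvl3: tbl 0x29, slot 22 ⇒ 0x2C007 (P1/RW1/US1/PS0)
  → PA=0x2C03B  (4 entries read)
#1 VA=0xF05C261DCD0 (r,user):
  lvl0: tbl 0x20, slot 30 ⇒ 0x30007 (P1/RW1/US1/PS0)
  lvl1: tbl 0x30, slot 23 ⇒ 0x34007 (P1/RW1/US1/PS0)
  lvl2: tbl 0x34, slot 19 ⇒ 0x37007 (P1/RW1/US1/PS0)
  lvl3: tbl 0x37, slot 29 ⇒ 0x3B007 (P1/RW1/US1/PS0)
  → PA=0x3BCD0  (4 entries read)

Access #0 fault: NONE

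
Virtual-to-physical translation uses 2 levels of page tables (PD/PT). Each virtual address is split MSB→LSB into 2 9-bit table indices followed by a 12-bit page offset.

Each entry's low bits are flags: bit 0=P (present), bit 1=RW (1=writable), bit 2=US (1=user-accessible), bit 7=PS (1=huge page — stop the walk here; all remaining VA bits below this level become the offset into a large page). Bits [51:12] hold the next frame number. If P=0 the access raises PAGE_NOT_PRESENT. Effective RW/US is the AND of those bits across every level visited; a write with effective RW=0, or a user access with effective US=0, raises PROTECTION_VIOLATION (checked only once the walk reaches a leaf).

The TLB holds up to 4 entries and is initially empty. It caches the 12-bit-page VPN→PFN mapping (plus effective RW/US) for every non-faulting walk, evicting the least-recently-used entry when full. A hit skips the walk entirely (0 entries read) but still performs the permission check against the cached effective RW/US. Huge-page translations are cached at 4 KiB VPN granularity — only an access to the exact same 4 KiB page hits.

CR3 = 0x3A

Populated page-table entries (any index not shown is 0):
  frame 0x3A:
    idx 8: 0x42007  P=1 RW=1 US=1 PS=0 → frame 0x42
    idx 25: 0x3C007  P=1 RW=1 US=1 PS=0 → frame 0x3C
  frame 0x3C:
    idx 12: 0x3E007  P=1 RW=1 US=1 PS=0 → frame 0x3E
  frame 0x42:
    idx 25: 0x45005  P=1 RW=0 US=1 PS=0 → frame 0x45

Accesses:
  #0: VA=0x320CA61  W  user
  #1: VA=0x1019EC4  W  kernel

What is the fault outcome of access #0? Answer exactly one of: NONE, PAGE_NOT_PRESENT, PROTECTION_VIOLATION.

Trace:
#0 VA=0x320CA61 (w,user):
  lvl0: tbl 0x3A, slot 25 ⇒ 0x3C007 (P1/RW1/US1/PS0)
  lvl1: tbl 0x3C, slot 12 ⇒ 0x3E007 (P1/RW1/US1/PS0)
  ✓ 0x3EA61  — 2 lookups
#1 VA=0x1019EC4 (w,kernel):
  lvl0: tbl 0x3A, slot 8 ⇒ 0x42007 (P1/RW1/US1/PS0)
  lvl1: tbl 0x42, slot 25 ⇒ 0x45005 (P1/RW0/US1/PS0)
  ⇒ fault: PROTECTION_VIOLATION  — 2 lookups

Access #0 fault: NONE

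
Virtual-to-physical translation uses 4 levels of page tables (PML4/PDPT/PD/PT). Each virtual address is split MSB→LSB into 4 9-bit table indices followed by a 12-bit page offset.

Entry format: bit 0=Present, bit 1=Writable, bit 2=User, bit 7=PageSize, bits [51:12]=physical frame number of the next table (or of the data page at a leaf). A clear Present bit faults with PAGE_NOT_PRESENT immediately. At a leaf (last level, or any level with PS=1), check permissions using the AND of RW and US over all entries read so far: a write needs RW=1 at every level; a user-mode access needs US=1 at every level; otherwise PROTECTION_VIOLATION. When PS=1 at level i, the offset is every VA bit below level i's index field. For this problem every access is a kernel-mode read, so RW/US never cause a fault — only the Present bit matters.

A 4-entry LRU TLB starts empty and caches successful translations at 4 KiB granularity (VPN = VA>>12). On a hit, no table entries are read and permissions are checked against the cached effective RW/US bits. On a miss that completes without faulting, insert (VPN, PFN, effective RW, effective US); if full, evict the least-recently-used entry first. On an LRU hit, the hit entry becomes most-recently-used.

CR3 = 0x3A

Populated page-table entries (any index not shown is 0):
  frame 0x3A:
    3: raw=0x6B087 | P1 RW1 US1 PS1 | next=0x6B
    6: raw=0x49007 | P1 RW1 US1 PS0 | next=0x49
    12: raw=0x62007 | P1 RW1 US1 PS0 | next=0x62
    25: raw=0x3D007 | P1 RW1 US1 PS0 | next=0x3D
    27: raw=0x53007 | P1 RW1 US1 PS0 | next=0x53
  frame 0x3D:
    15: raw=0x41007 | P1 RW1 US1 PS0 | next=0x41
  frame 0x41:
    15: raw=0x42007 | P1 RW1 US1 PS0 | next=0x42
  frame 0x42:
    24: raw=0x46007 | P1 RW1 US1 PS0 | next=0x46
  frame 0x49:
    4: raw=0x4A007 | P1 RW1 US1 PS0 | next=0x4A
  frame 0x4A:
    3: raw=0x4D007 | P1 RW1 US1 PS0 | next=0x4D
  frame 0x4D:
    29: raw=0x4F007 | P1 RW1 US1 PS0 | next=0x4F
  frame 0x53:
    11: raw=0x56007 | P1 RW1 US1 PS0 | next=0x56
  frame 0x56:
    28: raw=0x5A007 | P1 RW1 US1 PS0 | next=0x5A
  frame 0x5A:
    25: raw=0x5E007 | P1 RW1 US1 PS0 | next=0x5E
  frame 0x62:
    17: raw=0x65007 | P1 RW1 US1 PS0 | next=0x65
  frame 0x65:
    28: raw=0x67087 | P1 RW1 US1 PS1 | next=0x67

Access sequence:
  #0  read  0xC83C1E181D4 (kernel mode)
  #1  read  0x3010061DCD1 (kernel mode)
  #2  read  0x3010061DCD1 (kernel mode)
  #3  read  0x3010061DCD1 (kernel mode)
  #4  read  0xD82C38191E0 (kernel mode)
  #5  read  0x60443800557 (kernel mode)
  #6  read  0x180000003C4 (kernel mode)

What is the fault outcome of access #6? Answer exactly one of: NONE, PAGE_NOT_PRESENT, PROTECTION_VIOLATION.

Trace:
#0 VA=0xC83C1E181D4 (r,kernel):
  L0: frame=0x3A idx=25 entry=0x3D007 [P=1 RW=1 US=1 PS=0]
  L1: frame=0x3D idx=15 entry=0x41007 [P=1 RW=1 US=1 PS=0]
  L2: frame=0x41 idx=15 entry=0x42007 [P=1 RW=1 US=1 PS=0]
  L3: frame=0x42 idx=24 entry=0x46007 [P=1 RW=1 US=1 PS=0]
  → PA=0x461D4  (4 entries read)
#1 VA=0x3010061DCD1 (r,kernel):
  L0: frame=0x3A idx=6 entry=0x49007 [P=1 RW=1 US=1 PS=0]
  L1: frame=0x49 idx=4 entry=0x4A007 [P=1 RW=1 US=1 PS=0]
  L2: frame=0x4A idx=3 entry=0x4D007 [P=1 RW=1 US=1 PS=0]
  L3: frame=0x4D idx=29 entry=0x4F007 [P=1 RW=1 US=1 PS=0]
  → PA=0x4FCD1  (4 entries read)
#2 VA=0x3010061DCD1 (r,kernel):
  TLB hit vpn=0x3010061D → PA=0x4FCD1
#3 VA=0x3010061DCD1 (r,kernel):
  TLB hit vpn=0x3010061D → PA=0x4FCD1
#4 VA=0xD82C38191E0 (r,kernel):
  L0: frame=0x3A idx=27 entry=0x53007 [P=1 RW=1 US=1 PS=0]
  L1: frame=0x53 idx=11 entry=0x56007 [P=1 RW=1 US=1 PS=0]
  L2: frame=0x56 idx=28 entry=0x5A007 [P=1 RW=1 US=1 PS=0]
  L3: frame=0x5A idx=25 entry=0x5E007 [P=1 RW=1 US=1 PS=0]
  → PA=0x5E1E0  (4 entries read)
#5 VA=0x60443800557 (r,kernel):
  L0: frame=0x3A idx=12 entry=0x62007 [P=1 RW=1 US=1 PS=0]
  L1: frame=0x62 idx=17 entry=0x65007 [P=1 RW=1 US=1 PS=0]
  L2: frame=0x65 idx=28 entry=0x67087 [P=1 RW=1 US=1 PS=1]
  → PA=0x67557 (huge @L2)  (3 entries read)
#6 VA=0x180000003C4 (r,kernel):
  L0: frame=0x3A idx=3 entry=0x6B087 [P=1 RW=1 US=1 PS=1]
  → PA=0x6B3C4 (huge @L0)  (1 entries read)

Access #6 fault: NONE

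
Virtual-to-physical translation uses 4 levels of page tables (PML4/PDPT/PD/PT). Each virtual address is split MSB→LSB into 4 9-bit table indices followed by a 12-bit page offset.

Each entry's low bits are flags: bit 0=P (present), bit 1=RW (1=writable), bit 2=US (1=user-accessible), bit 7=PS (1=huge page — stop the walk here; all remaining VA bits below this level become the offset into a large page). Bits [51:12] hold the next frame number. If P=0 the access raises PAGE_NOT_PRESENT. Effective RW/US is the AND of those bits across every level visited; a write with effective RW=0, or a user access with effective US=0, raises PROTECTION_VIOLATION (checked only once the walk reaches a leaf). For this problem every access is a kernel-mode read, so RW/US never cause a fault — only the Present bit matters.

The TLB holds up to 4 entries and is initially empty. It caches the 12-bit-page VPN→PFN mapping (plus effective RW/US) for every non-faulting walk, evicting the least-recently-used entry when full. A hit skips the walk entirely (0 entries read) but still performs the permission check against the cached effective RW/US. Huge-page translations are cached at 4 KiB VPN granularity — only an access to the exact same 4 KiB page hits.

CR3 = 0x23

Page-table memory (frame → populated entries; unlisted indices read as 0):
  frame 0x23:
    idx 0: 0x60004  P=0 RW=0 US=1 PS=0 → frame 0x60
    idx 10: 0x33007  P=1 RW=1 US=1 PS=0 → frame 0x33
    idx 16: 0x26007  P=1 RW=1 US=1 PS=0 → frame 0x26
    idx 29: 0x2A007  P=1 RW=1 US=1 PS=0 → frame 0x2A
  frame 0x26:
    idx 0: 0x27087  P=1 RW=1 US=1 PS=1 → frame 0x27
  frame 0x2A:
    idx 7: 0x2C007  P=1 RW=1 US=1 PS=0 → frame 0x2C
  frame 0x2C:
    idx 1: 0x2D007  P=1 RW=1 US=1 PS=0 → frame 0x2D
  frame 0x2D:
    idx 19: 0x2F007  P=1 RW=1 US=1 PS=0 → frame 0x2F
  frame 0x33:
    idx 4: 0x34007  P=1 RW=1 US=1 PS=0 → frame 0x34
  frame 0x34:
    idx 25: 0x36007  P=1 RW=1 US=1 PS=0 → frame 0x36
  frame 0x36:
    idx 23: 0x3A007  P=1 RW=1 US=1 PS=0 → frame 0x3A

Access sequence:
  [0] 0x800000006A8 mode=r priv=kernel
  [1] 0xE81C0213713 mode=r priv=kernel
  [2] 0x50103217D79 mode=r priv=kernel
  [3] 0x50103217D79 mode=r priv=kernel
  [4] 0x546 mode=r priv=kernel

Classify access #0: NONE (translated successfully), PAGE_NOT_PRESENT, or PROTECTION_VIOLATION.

Per-access translation:
#0 VA=0x800000006A8 (r,kernel):
  lvl0: tbl 0x23, slot 16 ⇒ 0x26007 (P1/RW1/US1/PS0)
  lvl1: tbl 0x26, slot 0 ⇒ 0x27087 (P1/RW1/US1/PS1)
  ⇒ phys 0x276A8 (huge @L1)  [2 reads]
#1 VA=0xE81C0213713 (r,kernel):
  lvl0: tbl 0x23, slot 29 ⇒ 0x2A007 (P1/RW1/US1/PS0)
  lvl1: tbl 0x2A, slot 7 ⇒ 0x2C007 (P1/RW1/US1/PS0)
  lvl2: tbl 0x2C, slot 1 ⇒ 0x2D007 (P1/RW1/US1/PS0)
  lvl3: tbl 0x2D, slot 19 ⇒ 0x2F007 (P1/RW1/US1/PS0)
  ⇒ phys 0x2F713  [4 reads]
#2 VA=0x50103217D79 (r,kernel):
  lvl0: tbl 0x23, slot 10 ⇒ 0x33007 (P1/RW1/US1/PS0)
  lvl1: tbl 0x33, slot 4 ⇒ 0x34007 (P1/RW1/US1/PS0)
  lvl2: tbl 0x34, slot 25 ⇒ 0x36007 (P1/RW1/US1/PS0)
  lvl3: tbl 0x36, slot 23 ⇒ 0x3A007 (P1/RW1/US1/PS0)
  ⇒ phys 0x3AD79  [4 reads]
#3 VA=0x50103217D79 (r,kernel):
  TLB hit vpn=0x50103217 → PA=0x3AD79
#4 VA=0x546 (r,kernel):
  lvl0: tbl 0x23, slot 0 ⇒ 0x60004 (P0/RW0/US1/PS0)
  → PAGE_NOT_PRESENT  (1 entries read)

Access #0 fault: NONE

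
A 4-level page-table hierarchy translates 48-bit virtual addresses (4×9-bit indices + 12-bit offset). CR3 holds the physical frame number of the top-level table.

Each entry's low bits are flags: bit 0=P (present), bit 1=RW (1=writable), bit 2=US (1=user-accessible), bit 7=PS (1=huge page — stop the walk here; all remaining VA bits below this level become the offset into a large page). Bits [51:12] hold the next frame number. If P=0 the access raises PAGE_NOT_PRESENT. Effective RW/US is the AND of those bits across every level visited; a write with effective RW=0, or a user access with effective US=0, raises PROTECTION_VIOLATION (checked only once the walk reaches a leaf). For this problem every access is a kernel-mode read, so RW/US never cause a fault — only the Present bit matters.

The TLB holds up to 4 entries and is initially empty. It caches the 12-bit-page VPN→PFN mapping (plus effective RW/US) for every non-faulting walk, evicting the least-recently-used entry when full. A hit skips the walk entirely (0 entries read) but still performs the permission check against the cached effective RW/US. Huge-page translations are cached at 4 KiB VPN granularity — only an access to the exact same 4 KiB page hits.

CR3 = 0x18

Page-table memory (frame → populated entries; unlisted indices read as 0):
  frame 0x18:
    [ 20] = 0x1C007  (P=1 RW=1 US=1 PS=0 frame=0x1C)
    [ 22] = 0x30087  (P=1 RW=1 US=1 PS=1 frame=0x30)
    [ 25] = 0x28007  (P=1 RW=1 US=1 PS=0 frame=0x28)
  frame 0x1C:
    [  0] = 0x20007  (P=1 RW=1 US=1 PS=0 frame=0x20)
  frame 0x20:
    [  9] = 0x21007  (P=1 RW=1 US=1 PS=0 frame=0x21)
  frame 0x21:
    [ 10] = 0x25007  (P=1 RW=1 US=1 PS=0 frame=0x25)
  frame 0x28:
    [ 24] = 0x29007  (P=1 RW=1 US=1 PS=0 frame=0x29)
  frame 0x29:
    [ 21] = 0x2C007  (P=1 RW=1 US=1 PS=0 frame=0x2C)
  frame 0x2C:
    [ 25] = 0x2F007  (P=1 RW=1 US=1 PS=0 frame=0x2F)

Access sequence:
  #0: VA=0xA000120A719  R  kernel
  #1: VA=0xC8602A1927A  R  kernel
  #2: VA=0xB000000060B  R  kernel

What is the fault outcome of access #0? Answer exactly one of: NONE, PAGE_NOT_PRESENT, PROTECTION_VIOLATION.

Trace:
#0 VA=0xA000120A719 (r,kernel):
  [0] read 0x18 idx=20: raw=0x1C007 flags P=1 W=1 U=1 S=0
  [1] read 0x1C idx=0: raw=0x20007 flags P=1 W=1 U=1 S=0
  [2] read 0x20 idx=9: raw=0x21007 flags P=1 W=1 U=1 S=0
  [3] read 0x21 idx=10: raw=0x25007 flags P=1 W=1 U=1 S=0
  ⇒ phys 0x25719  [4 reads]
#1 VA=0xC8602A1927A (r,kernel):
  [0] read 0x18 idx=25: raw=0x28007 flags P=1 W=1 U=1 S=0
  [1] read 0x28 idx=24: raw=0x29007 flags P=1 W=1 U=1 S=0
  [2] read 0x29 idx=21: raw=0x2C007 flags P=1 W=1 U=1 S=0
  [3] read 0x2C idx=25: raw=0x2F007 flags P=1 W=1 U=1 S=0
  ⇒ phys 0x2F27A  [4 reads]
#2 VA=0xB000000060B (r,kernel):
  [0] read 0x18 idx=22: raw=0x30087 flags P=1 W=1 U=1 S=1
  ⇒ phys 0x3060B (huge @L0)  [1 reads]

Access #0 fault: NONE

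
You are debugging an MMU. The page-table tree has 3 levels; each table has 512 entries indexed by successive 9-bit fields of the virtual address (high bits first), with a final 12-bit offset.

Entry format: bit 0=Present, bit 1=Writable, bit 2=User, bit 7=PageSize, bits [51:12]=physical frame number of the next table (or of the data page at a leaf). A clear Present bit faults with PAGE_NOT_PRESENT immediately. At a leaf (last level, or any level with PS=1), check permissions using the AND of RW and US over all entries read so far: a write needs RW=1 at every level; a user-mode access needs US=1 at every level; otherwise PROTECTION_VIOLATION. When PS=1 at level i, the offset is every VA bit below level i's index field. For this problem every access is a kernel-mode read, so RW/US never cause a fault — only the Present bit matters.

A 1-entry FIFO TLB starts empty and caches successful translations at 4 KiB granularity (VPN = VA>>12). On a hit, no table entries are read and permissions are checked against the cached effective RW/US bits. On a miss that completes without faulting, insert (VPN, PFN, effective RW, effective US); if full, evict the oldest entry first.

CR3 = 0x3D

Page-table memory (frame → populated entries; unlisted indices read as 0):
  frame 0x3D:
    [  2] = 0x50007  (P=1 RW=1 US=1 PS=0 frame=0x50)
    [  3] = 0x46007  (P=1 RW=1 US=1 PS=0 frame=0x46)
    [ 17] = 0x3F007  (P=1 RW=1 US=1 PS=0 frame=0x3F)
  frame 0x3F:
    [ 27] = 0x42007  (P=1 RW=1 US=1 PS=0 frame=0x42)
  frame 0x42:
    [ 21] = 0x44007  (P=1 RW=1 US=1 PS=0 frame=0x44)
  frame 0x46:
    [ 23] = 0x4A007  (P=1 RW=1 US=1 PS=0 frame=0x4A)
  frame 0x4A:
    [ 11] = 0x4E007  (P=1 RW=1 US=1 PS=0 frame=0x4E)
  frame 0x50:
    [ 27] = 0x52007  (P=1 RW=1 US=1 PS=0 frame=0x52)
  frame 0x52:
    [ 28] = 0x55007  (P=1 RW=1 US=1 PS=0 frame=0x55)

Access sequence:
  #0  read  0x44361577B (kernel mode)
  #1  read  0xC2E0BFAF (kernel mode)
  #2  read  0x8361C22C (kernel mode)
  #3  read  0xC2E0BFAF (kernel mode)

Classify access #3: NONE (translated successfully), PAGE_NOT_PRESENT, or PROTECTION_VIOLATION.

Walk each access:
#0 VA=0x44361577B (r,kernel):
  L0 @0x3D[17] → 0x3F007  P=1,RW=1,US=1,PS=0
  L1 @0x3F[27] → 0x42007  P=1,RW=1,US=1,PS=0
  L2 @0x42[21] → 0x44007  P=1,RW=1,US=1,PS=0
  ✓ 0x4477B  — 3 lookups
#1 VA=0xC2E0BFAF (r,kernel):
  L0 @0x3D[3] → 0x46007  P=1,RW=1,US=1,PS=0
  L1 @0x46[23] → 0x4A007  P=1,RW=1,US=1,PS=0
  L2 @0x4A[11] → 0x4E007  P=1,RW=1,US=1,PS=0
  ✓ 0x4EFAF  — 3 lookups
#2 VA=0x8361C22C (r,kernel):
  L0 @0x3D[2] → 0x50007  P=1,RW=1,US=1,PS=0
  L1 @0x50[27] → 0x52007  P=1,RW=1,US=1,PS=0
  L2 @0x52[28] → 0x55007  P=1,RW=1,US=1,PS=0
  ✓ 0x5522C  — 3 lookups
#3 VA=0xC2E0BFAF (r,kernel):
  L0 @0x3D[3] → 0x46007  P=1,RW=1,US=1,PS=0
  L1 @0x46[23] → 0x4A007  P=1,RW=1,US=1,PS=0
  L2 @0x4A[11] → 0x4E007  P=1,RW=1,US=1,PS=0
  ✓ 0x4EFAF  — 3 lookups

Access #3 fault: NONE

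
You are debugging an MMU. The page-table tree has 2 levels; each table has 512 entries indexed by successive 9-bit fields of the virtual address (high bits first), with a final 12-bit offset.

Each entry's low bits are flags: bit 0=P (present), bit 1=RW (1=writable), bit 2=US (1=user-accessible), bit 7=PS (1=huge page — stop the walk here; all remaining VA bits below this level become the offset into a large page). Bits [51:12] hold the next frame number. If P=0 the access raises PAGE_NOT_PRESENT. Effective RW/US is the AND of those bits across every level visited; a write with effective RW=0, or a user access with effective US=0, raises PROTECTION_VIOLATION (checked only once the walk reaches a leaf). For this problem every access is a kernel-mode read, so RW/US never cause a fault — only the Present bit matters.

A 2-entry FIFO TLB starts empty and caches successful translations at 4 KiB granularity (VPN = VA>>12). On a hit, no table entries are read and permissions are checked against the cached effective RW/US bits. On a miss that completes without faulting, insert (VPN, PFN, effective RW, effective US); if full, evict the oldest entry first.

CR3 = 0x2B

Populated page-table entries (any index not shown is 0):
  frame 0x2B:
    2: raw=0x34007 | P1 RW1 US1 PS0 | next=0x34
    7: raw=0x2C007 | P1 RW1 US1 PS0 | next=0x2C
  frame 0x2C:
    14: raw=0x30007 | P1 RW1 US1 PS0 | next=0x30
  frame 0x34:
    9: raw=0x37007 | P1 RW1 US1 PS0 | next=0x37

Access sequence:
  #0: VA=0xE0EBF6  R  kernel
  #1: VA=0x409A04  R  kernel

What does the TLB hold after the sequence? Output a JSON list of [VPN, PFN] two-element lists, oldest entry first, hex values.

Walk each access:
#0 VA=0xE0EBF6 (r,kernel):
  [0] read 0x2B idx=7: raw=0x2C007 flags P=1 W=1 U=1 S=0
  [1] read 0x2C idx=14: raw=0x30007 flags P=1 W=1 U=1 S=0
  ⇒ phys 0x30BF6  [2 reads]
#1 VA=0x409A04 (r,kernel):
  [0] read 0x2B idx=2: raw=0x34007 flags P=1 W=1 U=1 S=0
  [1] read 0x34 idx=9: raw=0x37007 flags P=1 W=1 U=1 S=0
  ⇒ phys 0x37A04  [2 reads]

TLB: [["0xE0E", "0x30"], ["0x409", "0x37"]]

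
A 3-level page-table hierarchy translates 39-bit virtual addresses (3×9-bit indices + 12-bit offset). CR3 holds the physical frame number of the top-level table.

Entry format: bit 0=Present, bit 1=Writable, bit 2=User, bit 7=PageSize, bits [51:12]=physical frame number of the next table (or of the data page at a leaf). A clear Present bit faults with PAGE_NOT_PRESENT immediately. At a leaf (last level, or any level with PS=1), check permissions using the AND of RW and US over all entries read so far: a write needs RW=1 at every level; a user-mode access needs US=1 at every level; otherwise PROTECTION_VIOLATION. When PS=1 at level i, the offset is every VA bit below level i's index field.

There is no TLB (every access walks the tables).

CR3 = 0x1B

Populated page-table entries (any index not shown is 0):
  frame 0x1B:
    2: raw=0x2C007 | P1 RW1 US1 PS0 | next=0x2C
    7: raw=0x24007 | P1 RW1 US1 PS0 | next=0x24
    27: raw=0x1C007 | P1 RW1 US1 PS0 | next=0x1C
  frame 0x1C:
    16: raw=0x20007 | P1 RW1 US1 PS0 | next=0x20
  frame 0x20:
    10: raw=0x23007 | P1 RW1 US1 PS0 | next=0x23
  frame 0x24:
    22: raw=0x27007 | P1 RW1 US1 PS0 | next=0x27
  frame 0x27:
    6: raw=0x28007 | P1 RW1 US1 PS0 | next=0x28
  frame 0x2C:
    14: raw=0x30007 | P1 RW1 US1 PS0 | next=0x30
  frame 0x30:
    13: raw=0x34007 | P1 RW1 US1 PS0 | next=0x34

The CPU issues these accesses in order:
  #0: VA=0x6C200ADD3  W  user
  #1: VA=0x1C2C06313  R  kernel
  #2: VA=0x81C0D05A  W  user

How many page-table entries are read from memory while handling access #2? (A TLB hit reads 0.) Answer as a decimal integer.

Walk each access:
#0 VA=0x6C200ADD3 (w,user):
  L0 @0x1B[27] → 0x1C007  P=1,RW=1,US=1,PS=0
  L1 @0x1C[16] → 0x20007  P=1,RW=1,US=1,PS=0
  L2 @0x20[10] → 0x23007  P=1,RW=1,US=1,PS=0
  ✓ 0x23DD3  — 3 lookups
#1 VA=0x1C2C06313 (r,kernel):
  L0 @0x1B[7] → 0x24007  P=1,RW=1,US=1,PS=0
  L1 @0x24[22] → 0x27007  P=1,RW=1,US=1,PS=0
  L2 @0x27[6] → 0x28007  P=1,RW=1,US=1,PS=0
  ✓ 0x28313  — 3 lookups
#2 VA=0x81C0D05A (w,user):
  L0 @0x1B[2] → 0x2C007  P=1,RW=1,US=1,PS=0
  L1 @0x2C[14] → 0x30007  P=1,RW=1,US=1,PS=0
  L2 @0x30[13] → 0x34007  P=1,RW=1,US=1,PS=0
  ✓ 0x3405A  — 3 lookups

Entries read for #2: 3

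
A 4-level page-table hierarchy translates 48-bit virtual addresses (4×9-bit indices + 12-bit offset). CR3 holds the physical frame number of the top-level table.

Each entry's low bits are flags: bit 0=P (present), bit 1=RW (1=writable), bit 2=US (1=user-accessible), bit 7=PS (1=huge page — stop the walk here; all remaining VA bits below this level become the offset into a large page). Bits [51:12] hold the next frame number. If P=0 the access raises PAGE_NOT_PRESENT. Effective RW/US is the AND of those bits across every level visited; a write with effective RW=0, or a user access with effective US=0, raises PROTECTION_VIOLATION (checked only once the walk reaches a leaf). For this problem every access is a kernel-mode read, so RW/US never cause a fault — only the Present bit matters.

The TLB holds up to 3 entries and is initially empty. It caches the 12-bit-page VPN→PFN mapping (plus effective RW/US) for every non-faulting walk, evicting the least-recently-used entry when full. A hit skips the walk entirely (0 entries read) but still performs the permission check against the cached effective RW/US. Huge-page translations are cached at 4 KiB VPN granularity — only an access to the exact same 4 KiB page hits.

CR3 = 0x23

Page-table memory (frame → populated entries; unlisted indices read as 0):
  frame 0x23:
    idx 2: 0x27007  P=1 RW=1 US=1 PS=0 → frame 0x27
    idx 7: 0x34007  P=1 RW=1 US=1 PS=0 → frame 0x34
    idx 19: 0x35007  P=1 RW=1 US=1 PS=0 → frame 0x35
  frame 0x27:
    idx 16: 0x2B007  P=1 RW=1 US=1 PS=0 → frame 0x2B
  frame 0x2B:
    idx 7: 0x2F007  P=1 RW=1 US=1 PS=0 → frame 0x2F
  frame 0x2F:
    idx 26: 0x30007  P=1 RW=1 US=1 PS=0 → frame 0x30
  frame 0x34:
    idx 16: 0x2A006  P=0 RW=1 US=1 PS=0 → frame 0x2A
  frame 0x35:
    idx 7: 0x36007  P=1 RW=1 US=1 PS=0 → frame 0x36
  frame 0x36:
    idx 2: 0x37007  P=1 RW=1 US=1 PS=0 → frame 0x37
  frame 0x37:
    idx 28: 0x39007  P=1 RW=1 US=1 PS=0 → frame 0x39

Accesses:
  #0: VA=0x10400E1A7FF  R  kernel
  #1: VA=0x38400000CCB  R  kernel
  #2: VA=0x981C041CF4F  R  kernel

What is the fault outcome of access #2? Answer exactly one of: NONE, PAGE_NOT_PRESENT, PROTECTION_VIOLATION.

Walk each access:
#0 VA=0x10400E1A7FF (r,kernel):
  L0 @0x23[2] → 0x27007  P=1,RW=1,US=1,PS=0
  L1 @0x27[16] → 0x2B007  P=1,RW=1,US=1,PS=0
  L2 @0x2B[7] → 0x2F007  P=1,RW=1,US=1,PS=0
  L3 @0x2F[26] → 0x30007  P=1,RW=1,US=1,PS=0
  ✓ 0x307FF  — 4 lookups
#1 VA=0x38400000CCB (r,kernel):
  L0 @0x23[7] → 0x34007  P=1,RW=1,US=1,PS=0
  L1 @0x34[16] → 0x2A006  P=0,RW=1,US=1,PS=0
  ⇒ fault: PAGE_NOT_PRESENT  — 2 lookups
#2 VA=0x981C041CF4F (r,kernel):
  L0 @0x23[19] → 0x35007  P=1,RW=1,US=1,PS=0
  L1 @0x35[7] → 0x36007  P=1,RW=1,US=1,PS=0
  L2 @0x36[2] → 0x37007  P=1,RW=1,US=1,PS=0
  L3 @0x37[28] → 0x39007  P=1,RW=1,US=1,PS=0
  ✓ 0x39F4F  — 4 lookups

Access #2 fault: NONE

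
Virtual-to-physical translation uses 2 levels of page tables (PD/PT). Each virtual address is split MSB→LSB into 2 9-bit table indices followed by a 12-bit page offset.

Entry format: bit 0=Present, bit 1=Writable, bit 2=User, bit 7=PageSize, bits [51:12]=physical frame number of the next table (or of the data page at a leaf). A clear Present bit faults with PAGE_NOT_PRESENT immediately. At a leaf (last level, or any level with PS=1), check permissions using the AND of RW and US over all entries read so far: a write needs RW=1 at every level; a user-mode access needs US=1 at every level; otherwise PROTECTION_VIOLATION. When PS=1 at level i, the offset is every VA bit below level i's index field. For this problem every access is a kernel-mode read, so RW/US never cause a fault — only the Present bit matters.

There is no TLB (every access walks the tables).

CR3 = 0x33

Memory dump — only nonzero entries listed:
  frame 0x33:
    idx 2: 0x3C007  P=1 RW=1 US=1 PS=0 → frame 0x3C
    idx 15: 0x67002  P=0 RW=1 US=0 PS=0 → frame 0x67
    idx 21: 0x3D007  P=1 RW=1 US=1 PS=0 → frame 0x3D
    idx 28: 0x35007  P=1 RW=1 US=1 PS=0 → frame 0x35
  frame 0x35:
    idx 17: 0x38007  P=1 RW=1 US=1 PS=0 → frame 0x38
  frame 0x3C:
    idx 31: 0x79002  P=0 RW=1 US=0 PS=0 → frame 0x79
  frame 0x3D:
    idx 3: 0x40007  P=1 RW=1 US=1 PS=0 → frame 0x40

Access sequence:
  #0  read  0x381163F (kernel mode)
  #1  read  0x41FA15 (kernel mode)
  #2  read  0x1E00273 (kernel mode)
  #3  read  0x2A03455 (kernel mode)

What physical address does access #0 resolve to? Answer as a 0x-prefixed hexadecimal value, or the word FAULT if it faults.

Walk each access:
#0 VA=0x381163F (r,kernel):
  L0: frame=0x33 idx=28 entry=0x35007 [P=1 RW=1 US=1 PS=0]
  L1: frame=0x35 idx=17 entry=0x38007 [P=1 RW=1 US=1 PS=0]
  ✓ 0x3863F  — 2 lookups
#1 VA=0x41FA15 (r,kernel):
  L0: frame=0x33 idx=2 entry=0x3C007 [P=1 RW=1 US=1 PS=0]
  L1: frame=0x3C idx=31 entry=0x79002 [P=0 RW=1 US=0 PS=0]
  → PAGE_NOT_PRESENT  (2 entries read)
#2 VA=0x1E00273 (r,kernel):
  L0: frame=0x33 idx=15 entry=0x67002 [P=0 RW=1 US=0 PS=0]
  → PAGE_NOT_PRESENT  (1 entries read)
#3 VA=0x2A03455 (r,kernel):
  L0: frame=0x33 idx=21 entry=0x3D007 [P=1 RW=1 US=1 PS=0]
  L1: frame=0x3D idx=3 entry=0x40007 [P=1 RW=1 US=1 PS=0]
  ✓ 0x40455  — 2 lookups

Access #0 PA: 0x3863F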